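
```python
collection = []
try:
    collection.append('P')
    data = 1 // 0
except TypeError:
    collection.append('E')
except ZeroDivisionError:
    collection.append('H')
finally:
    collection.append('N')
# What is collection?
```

Step-by-step execution trace:
1. try: `collection.append('P')` → collection = ['P'].
2. `data = 1 // 0` raises ZeroDivisionError.
3. `except TypeError` does not match ZeroDivisionError; skipped.
4. `except ZeroDivisionError` matches → `collection.append('H')` → collection = ['P', 'H'].
5. finally always runs: `collection.append('N')` → collection = ['P', 'H', 'N'].
Result: ['P', 'H', 'N']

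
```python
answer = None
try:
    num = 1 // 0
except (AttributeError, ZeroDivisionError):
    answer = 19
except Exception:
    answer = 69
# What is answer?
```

Step-by-step execution trace:
1. `num = 1 // 0` raises ZeroDivisionError.
2. `except (AttributeError, ZeroDivisionError)` matches (ZeroDivisionError is in the tuple) → answer = 19.
3. `except Exception` is not reached.
Result: 19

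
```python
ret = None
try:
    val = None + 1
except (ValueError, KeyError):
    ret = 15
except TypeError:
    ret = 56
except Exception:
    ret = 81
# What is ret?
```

Step-by-step execution trace:
1. `val = None + 1` raises TypeError.
2. `except (ValueError, KeyError)` does not match TypeError; skipped.
3. `except TypeError` matches (exact type match) → ret = 56.
4. `except Exception` is not reached.
Result: 56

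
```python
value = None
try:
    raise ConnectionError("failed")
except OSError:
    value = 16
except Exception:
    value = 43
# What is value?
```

Step-by-step execution trace:
1. `raise ConnectionError(...)` raises ConnectionError.
2. `except OSError` matches (ConnectionError is a subclass of OSError) → value = 16.
3. `except Exception` is not reached.
Result: 16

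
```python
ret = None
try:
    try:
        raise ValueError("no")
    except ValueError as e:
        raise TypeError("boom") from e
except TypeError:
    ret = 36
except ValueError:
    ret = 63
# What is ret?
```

Step-by-step execution trace:
1. Inner try raises ValueError; inner `except ValueError as e` catches it.
2. `raise TypeError(...) from e` raises TypeError (ValueError is attached as __cause__, but only TypeError is active).
3. Outer `except TypeError` matches → ret = 36.
4. `except ValueError` is not reached.
Result: 36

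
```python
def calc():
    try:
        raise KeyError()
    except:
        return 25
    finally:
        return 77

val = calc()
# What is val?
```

Step-by-step execution trace:
1. `calc()` enters try: `raise KeyError()` raises KeyError.
2. bare `except` matches → `return 25` sets pending return value 25.
3. Before returning, `finally: return 77` runs and overrides the pending return.
4. calc() returns 77 → val = 77.
Result: 77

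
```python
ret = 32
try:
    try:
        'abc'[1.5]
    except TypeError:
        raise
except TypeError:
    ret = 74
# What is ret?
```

Step-by-step execution trace:
1. Inner try: `'abc'[1.5]` raises TypeError.
2. Inner `except TypeError` matches; bare `raise` re-raises the same TypeError.
3. Outer `except TypeError` matches → ret = 74.
Result: 74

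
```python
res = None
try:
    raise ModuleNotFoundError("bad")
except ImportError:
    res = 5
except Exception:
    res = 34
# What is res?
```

Step-by-step execution trace:
1. `raise ModuleNotFoundError(...)` raises ModuleNotFoundError.
2. `except ImportError` matches (ModuleNotFoundError is a subclass of ImportError) → res = 5.
3. `except Exception` is not reached.
Result: 5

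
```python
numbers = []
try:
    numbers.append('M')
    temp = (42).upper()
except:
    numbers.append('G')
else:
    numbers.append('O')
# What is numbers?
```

Step-by-step execution trace:
1. try: `numbers.append('M')` → numbers = ['M'].
2. `temp = (42).upper()` raises AttributeError.
3. bare `except` matches → `numbers.append('G')` → numbers = ['M', 'G'].
4. `else` is skipped (an exception was raised).
Result: ['M', 'G']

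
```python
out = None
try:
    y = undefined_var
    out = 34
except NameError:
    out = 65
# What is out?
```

Step-by-step execution trace:
1. `y = undefined_var` raises NameError.
2. `out = 34` is not reached.
3. `except NameError` matches → out = 65.
Result: 65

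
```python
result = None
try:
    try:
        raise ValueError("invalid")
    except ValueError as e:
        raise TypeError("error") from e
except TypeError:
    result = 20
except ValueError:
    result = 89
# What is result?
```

Step-by-step execution trace:
1. Inner try raises ValueError; inner `except ValueError as e` catches it.
2. `raise TypeError(...) from e` raises TypeError (ValueError is attached as __cause__, but only TypeError is active).
3. Outer `except TypeError` matches → result = 20.
4. `except ValueError` is not reached.
Result: 20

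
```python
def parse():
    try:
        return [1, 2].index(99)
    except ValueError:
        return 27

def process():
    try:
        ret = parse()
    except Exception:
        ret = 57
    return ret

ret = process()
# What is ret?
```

Step-by-step execution trace:
1. `process()` calls `parse()`.
2. In parse: `[1, 2].index(99)` raises ValueError; `except ValueError` catches it → returns 27.
3. In process: `ret = parse()` → ret = 27. No exception reaches process.
4. `except Exception` is skipped; process returns 27.
5. ret = 27.
Result: 27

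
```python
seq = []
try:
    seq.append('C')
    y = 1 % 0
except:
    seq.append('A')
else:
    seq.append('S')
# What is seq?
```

Step-by-step execution trace:
1. try: `seq.append('C')` → seq = ['C'].
2. `y = 1 % 0` raises ZeroDivisionError.
3. bare `except` matches → `seq.append('A')` → seq = ['C', 'A'].
4. `else` is skipped (an exception was raised).
Result: ['C', 'A']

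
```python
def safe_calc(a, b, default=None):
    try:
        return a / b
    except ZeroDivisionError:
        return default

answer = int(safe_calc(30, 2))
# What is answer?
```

Step-by-step execution trace:
1. `safe_calc(30, 2)` enters try: `return 30 / 2` → returns 15.0. No exception raised.
2. `except ZeroDivisionError` is skipped.
3. `int(15.0)` → 15 → answer = 15.
Result: 15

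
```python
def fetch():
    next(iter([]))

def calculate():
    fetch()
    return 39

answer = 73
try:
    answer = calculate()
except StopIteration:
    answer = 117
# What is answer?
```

Step-by-step execution trace:
1. answer starts at 73.
2. try: `calculate()` calls `fetch()`.
3. `fetch()` evaluates `next(iter([]))`, which raises StopIteration; it propagates through calculate (uncaught).
4. `return 39` in calculate is not reached; the assignment to answer does not complete.
5. `except StopIteration` matches → answer = 117.
Result: 117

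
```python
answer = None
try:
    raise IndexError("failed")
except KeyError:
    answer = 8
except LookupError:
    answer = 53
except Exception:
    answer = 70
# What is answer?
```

Step-by-step execution trace:
1. `raise IndexError(...)` raises IndexError.
2. `except KeyError` does not match (IndexError is not a subclass of KeyError); skipped.
3. `except LookupError` matches (IndexError is a subclass of LookupError) → answer = 53.
4. `except Exception` is not reached.
Result: 53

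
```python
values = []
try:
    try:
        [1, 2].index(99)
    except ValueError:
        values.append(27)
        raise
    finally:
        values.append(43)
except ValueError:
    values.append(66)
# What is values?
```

Step-by-step execution trace:
1. Inner try: `[1, 2].index(99)` raises ValueError.
2. Inner `except ValueError` matches → `values.append(27)` → values = [27].
3. bare `raise` re-raises ValueError.
4. Inner `finally` runs during unwinding: `values.append(43)` → values = [27, 43].
5. Outer `except ValueError` matches → `values.append(66)` → values = [27, 43, 66].
Result: [27, 43, 66]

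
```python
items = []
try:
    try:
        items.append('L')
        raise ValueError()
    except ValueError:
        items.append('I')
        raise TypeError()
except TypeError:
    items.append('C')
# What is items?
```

Step-by-step execution trace:
1. Inner try: `items.append('L')` → items = ['L'].
2. `raise ValueError()` raises ValueError.
3. Inner `except ValueError` matches → `items.append('I')` → items = ['L', 'I'].
4. `raise TypeError()` raises TypeError; propagates to outer try.
5. Outer `except TypeError` matches → `items.append('C')` → items = ['L', 'I', 'C'].
Result: ['L', 'I', 'C']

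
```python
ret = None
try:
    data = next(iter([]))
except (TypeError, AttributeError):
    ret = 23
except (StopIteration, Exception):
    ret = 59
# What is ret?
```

Step-by-step execution trace:
1. `data = next(iter([]))` raises StopIteration.
2. `except (TypeError, AttributeError)` does not match StopIteration; skipped.
3. `except (StopIteration, Exception)` matches (StopIteration is in the tuple) → ret = 59.
Result: 59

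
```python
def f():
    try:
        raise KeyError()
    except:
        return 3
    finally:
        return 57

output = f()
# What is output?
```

Step-by-step execution trace:
1. `f()` enters try: `raise KeyError()` raises KeyError.
2. bare `except` matches → `return 3` sets pending return value 3.
3. Before returning, `finally: return 57` runs and overrides the pending return.
4. f() returns 57 → output = 57.
Result: 57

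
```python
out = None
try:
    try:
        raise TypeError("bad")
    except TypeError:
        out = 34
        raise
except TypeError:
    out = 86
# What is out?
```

Step-by-step execution trace:
1. Inner try: `raise TypeError("bad")` raises TypeError.
2. Inner `except TypeError` matches → out = 34.
3. bare `raise` re-raises the same TypeError.
4. Outer `except TypeError` matches → out = 86.
Result: 86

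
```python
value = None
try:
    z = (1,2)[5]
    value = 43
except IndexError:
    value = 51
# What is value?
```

Step-by-step execution trace:
1. `z = (1,2)[5]` raises IndexError.
2. `value = 43` is not reached.
3. `except IndexError` matches → value = 51.
Result: 51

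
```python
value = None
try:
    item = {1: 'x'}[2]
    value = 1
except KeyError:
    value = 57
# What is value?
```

Step-by-step execution trace:
1. `item = {1: 'x'}[2]` raises KeyError.
2. `value = 1` is not reached.
3. `except KeyError` matches → value = 57.
Result: 57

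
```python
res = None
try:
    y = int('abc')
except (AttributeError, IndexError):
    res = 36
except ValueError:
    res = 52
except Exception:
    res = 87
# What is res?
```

Step-by-step execution trace:
1. `y = int('abc')` raises ValueError.
2. `except (AttributeError, IndexError)` does not match ValueError; skipped.
3. `except ValueError` matches (exact type match) → res = 52.
4. `except Exception` is not reached.
Result: 52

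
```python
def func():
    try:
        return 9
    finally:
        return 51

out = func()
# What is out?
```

Step-by-step execution trace:
1. `func()` enters try: `return 9` sets pending return value 9.
2. Before returning, `finally: return 51` runs and overrides the pending return.
3. func() returns 51 → out = 51.
Result: 51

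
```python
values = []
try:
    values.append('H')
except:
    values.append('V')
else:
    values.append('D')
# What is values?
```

Step-by-step execution trace:
1. try: `values.append('H')` → values = ['H']. No exception raised.
2. `except` is skipped.
3. `else` runs (try completed without exception): `values.append('D')` → values = ['H', 'D'].
Result: ['H', 'D']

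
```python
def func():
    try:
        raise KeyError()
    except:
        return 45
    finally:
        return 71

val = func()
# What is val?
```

Step-by-step execution trace:
1. `func()` enters try: `raise KeyError()` raises KeyError.
2. bare `except` matches → `return 45` sets pending return value 45.
3. Before returning, `finally: return 71` runs and overrides the pending return.
4. func() returns 71 → val = 71.
Result: 71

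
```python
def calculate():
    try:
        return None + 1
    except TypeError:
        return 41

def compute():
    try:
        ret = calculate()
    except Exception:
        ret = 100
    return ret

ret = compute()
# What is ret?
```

Step-by-step execution trace:
1. `compute()` calls `calculate()`.
2. In calculate: `None + 1` raises TypeError; `except TypeError` catches it → returns 41.
3. In compute: `ret = calculate()` → ret = 41. No exception reaches compute.
4. `except Exception` is skipped; compute returns 41.
5. ret = 41.
Result: 41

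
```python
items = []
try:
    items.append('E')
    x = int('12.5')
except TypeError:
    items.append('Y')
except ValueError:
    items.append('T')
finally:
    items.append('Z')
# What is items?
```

Step-by-step execution trace:
1. try: `items.append('E')` → items = ['E'].
2. `x = int('12.5')` raises ValueError.
3. `except TypeError` does not match ValueError; skipped.
4. `except ValueError` matches → `items.append('T')` → items = ['E', 'T'].
5. finally always runs: `items.append('Z')` → items = ['E', 'T', 'Z'].
Result: ['E', 'T', 'Z']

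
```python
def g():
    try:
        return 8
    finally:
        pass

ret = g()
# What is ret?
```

Step-by-step execution trace:
1. `g()` enters try: `return 8` sets pending return value 8.
2. Before returning, `finally: pass` runs (no effect).
3. g() returns 8 → ret = 8.
Result: 8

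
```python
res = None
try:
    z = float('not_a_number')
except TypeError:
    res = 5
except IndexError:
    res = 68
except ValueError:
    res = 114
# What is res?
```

Step-by-step execution trace:
1. `z = float('not_a_number')` raises ValueError.
2. `except TypeError` does not match ValueError; skipped.
3. `except IndexError` does not match ValueError; skipped.
4. `except ValueError` matches → res = 114.
Result: 114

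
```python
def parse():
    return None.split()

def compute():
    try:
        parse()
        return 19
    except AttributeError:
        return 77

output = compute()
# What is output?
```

Step-by-step execution trace:
1. `compute()` calls `parse()`.
2. `parse()` evaluates `None.split()`, which raises AttributeError; it propagates to the caller.
3. `return 19` is not reached.
4. `except AttributeError` in compute matches → returns 77.
5. output = 77.
Result: 77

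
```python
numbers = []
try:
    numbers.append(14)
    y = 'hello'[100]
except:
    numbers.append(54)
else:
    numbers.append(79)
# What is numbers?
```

Step-by-step execution trace:
1. try: `numbers.append(14)` → numbers = [14].
2. `y = 'hello'[100]` raises IndexError.
3. bare `except` matches → `numbers.append(54)` → numbers = [14, 54].
4. `else` is skipped (an exception was raised).
Result: [14, 54]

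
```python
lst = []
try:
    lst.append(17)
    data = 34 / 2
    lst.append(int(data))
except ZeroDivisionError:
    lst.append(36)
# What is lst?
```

Step-by-step execution trace:
1. try: `lst.append(17)` → lst = [17].
2. `data = 34 / 2` → data = 17.0. No exception raised.
3. `lst.append(int(data))` → lst = [17, 17].
4. `except ZeroDivisionError` is skipped (no exception was raised).
Result: [17, 17]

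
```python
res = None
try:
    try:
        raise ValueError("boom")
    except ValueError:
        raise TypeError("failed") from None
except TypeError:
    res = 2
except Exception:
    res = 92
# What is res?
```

Step-by-step execution trace:
1. Inner try raises ValueError; inner `except ValueError` catches it.
2. `raise TypeError(...) from None` raises TypeError (from None suppresses __context__, but the active exception is still TypeError).
3. Outer `except TypeError` matches → res = 2.
4. `except Exception` is not reached.
Result: 2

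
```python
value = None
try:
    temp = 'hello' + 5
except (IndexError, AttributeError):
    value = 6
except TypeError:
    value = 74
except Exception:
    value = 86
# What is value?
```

Step-by-step execution trace:
1. `temp = 'hello' + 5` raises TypeError.
2. `except (IndexError, AttributeError)` does not match TypeError; skipped.
3. `except TypeError` matches (exact type match) → value = 74.
4. `except Exception` is not reached.
Result: 74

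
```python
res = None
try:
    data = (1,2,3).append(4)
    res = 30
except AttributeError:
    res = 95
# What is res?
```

Step-by-step execution trace:
1. `data = (1,2,3).append(4)` raises AttributeError.
2. `res = 30` is not reached.
3. `except AttributeError` matches → res = 95.
Result: 95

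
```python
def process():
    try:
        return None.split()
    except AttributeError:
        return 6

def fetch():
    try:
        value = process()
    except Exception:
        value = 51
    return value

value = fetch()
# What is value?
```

Step-by-step execution trace:
1. `fetch()` calls `process()`.
2. In process: `None.split()` raises AttributeError; `except AttributeError` catches it → returns 6.
3. In fetch: `value = process()` → value = 6. No exception reaches fetch.
4. `except Exception` is skipped; fetch returns 6.
5. value = 6.
Result: 6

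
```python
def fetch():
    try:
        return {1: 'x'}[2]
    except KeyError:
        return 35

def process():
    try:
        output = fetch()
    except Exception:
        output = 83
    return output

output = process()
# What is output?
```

Step-by-step execution trace:
1. `process()` calls `fetch()`.
2. In fetch: `{1: 'x'}[2]` raises KeyError; `except KeyError` catches it → returns 35.
3. In process: `output = fetch()` → output = 35. No exception reaches process.
4. `except Exception` is skipped; process returns 35.
5. output = 35.
Result: 35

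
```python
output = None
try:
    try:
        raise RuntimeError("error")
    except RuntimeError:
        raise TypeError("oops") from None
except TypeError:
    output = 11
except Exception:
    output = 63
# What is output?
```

Step-by-step execution trace:
1. Inner try raises RuntimeError; inner `except RuntimeError` catches it.
2. `raise TypeError(...) from None` raises TypeError (from None suppresses __context__, but the active exception is still TypeError).
3. Outer `except TypeError` matches → output = 11.
4. `except Exception` is not reached.
Result: 11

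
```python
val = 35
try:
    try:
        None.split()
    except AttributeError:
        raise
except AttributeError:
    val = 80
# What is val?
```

Step-by-step execution trace:
1. Inner try: `None.split()` raises AttributeError.
2. Inner `except AttributeError` matches; bare `raise` re-raises the same AttributeError.
3. Outer `except AttributeError` matches → val = 80.
Result: 80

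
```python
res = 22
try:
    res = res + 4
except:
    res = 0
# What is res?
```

Step-by-step execution trace:
1. res starts at 22.
2. try: `res = res + 4` → res = 26. No exception raised.
3. `except` is skipped.
Result: 26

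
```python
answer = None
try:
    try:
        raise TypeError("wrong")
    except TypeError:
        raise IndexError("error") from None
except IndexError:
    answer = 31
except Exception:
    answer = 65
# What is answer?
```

Step-by-step execution trace:
1. Inner try raises TypeError; inner `except TypeError` catches it.
2. `raise IndexError(...) from None` raises IndexError (from None suppresses __context__, but the active exception is still IndexError).
3. Outer `except IndexError` matches → answer = 31.
4. `except Exception` is not reached.
Result: 31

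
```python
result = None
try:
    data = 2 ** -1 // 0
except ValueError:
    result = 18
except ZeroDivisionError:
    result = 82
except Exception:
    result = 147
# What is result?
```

Step-by-step execution trace:
1. `data = 2 ** -1 // 0` raises ZeroDivisionError.
2. `except ValueError` does not match ZeroDivisionError; skipped.
3. `except ZeroDivisionError` matches → result = 82.
4. Remaining except clauses are skipped.
Result: 82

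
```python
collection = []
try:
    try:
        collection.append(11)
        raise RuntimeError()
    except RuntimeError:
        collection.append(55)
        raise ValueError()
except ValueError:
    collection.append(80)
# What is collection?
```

Step-by-step execution trace:
1. Inner try: `collection.append(11)` → collection = [11].
2. `raise RuntimeError()` raises RuntimeError.
3. Inner `except RuntimeError` matches → `collection.append(55)` → collection = [11, 55].
4. `raise ValueError()` raises ValueError; propagates to outer try.
5. Outer `except ValueError` matches → `collection.append(80)` → collection = [11, 55, 80].
Result: [11, 55, 80]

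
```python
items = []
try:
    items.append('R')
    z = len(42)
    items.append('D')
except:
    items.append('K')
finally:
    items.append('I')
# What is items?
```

Step-by-step execution trace:
1. try: `items.append('R')` → items = ['R'].
2. `z = len(42)` raises TypeError; `items.append('D')` is not reached.
3. bare `except` matches → `items.append('K')` → items = ['R', 'K'].
4. finally always runs: `items.append('I')` → items = ['R', 'K', 'I'].
Result: ['R', 'K', 'I']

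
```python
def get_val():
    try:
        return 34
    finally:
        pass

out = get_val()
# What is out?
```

Step-by-step execution trace:
1. `get_val()` enters try: `return 34` sets pending return value 34.
2. Before returning, `finally: pass` runs (no effect).
3. get_val() returns 34 → out = 34.
Result: 34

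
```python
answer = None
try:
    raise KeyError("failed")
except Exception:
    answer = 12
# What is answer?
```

Step-by-step execution trace:
1. `raise KeyError(...)` raises KeyError.
2. `except Exception` matches (KeyError is a subclass of Exception) → answer = 12.
Result: 12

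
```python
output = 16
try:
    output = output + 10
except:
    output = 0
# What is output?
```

Step-by-step execution trace:
1. output starts at 16.
2. try: `output = output + 10` → output = 26. No exception raised.
3. `except` is skipped.
Result: 26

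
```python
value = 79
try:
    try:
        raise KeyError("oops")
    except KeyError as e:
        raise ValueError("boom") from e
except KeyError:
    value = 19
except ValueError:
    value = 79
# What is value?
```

Step-by-step execution trace:
1. Inner try raises KeyError; inner `except KeyError as e` catches it.
2. `raise ValueError(...) from e` raises ValueError (KeyError is attached as __cause__, but only ValueError is active).
3. Outer `except KeyError` does not match ValueError; skipped.
4. Outer `except ValueError` matches → value = 79.
Result: 79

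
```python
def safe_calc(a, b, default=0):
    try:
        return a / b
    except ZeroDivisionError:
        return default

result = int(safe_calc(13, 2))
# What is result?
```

Step-by-step execution trace:
1. `safe_calc(13, 2)` enters try: `return 13 / 2` → returns 6.5. No exception raised.
2. `except ZeroDivisionError` is skipped.
3. `int(6.5)` → 6 → result = 6.
Result: 6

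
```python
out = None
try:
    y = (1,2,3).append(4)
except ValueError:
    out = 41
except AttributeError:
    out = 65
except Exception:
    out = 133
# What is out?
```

Step-by-step execution trace:
1. `y = (1,2,3).append(4)` raises AttributeError.
2. `except ValueError` does not match AttributeError; skipped.
3. `except AttributeError` matches → out = 65.
4. Remaining except clauses are skipped.
Result: 65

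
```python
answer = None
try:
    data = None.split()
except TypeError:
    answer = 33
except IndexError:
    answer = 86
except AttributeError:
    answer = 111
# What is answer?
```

Step-by-step execution trace:
1. `data = None.split()` raises AttributeError.
2. `except TypeError` does not match AttributeError; skipped.
3. `except IndexError` does not match AttributeError; skipped.
4. `except AttributeError` matches → answer = 111.
Result: 111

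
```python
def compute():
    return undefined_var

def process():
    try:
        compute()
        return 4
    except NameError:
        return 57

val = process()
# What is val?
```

Step-by-step execution trace:
1. `process()` calls `compute()`.
2. `compute()` evaluates `undefined_var`, which raises NameError; it propagates to the caller.
3. `return 4` is not reached.
4. `except NameError` in process matches → returns 57.
5. val = 57.
Result: 57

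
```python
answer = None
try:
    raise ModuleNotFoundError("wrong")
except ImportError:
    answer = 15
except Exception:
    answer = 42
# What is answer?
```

Step-by-step execution trace:
1. `raise ModuleNotFoundError(...)` raises ModuleNotFoundError.
2. `except ImportError` matches (ModuleNotFoundError is a subclass of ImportError) → answer = 15.
3. `except Exception` is not reached.
Result: 15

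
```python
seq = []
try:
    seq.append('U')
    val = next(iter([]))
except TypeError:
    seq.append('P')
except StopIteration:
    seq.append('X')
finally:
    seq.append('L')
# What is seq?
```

Step-by-step execution trace:
1. try: `seq.append('U')` → seq = ['U'].
2. `val = next(iter([]))` raises StopIteration.
3. `except TypeError` does not match StopIteration; skipped.
4. `except StopIteration` matches → `seq.append('X')` → seq = ['U', 'X'].
5. finally always runs: `seq.append('L')` → seq = ['U', 'X', 'L'].
Result: ['U', 'X', 'L']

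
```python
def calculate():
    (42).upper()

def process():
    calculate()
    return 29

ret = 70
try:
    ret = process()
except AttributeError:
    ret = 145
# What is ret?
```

Step-by-step execution trace:
1. ret starts at 70.
2. try: `process()` calls `calculate()`.
3. `calculate()` evaluates `(42).upper()`, which raises AttributeError; it propagates through process (uncaught).
4. `return 29` in process is not reached; the assignment to ret does not complete.
5. `except AttributeError` matches → ret = 145.
Result: 145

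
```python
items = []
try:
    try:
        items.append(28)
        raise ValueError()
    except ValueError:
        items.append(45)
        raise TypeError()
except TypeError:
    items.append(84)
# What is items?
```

Step-by-step execution trace:
1. Inner try: `items.append(28)` → items = [28].
2. `raise ValueError()` raises ValueError.
3. Inner `except ValueError` matches → `items.append(45)` → items = [28, 45].
4. `raise TypeError()` raises TypeError; propagates to outer try.
5. Outer `except TypeError` matches → `items.append(84)` → items = [28, 45, 84].
Result: [28, 45, 84]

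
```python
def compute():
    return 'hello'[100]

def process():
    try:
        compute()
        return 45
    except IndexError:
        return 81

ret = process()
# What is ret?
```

Step-by-step execution trace:
1. `process()` calls `compute()`.
2. `compute()` evaluates `'hello'[100]`, which raises IndexError; it propagates to the caller.
3. `return 45` is not reached.
4. `except IndexError` in process matches → returns 81.
5. ret = 81.
Result: 81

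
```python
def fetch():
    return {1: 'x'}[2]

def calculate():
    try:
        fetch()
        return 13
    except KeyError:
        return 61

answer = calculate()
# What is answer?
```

Step-by-step execution trace:
1. `calculate()` calls `fetch()`.
2. `fetch()` evaluates `{1: 'x'}[2]`, which raises KeyError; it propagates to the caller.
3. `return 13` is not reached.
4. `except KeyError` in calculate matches → returns 61.
5. answer = 61.
Result: 61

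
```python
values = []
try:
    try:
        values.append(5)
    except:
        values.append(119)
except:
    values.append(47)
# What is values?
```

Step-by-step execution trace:
1. Inner try: `values.append(5)` → values = [5]. No exception raised.
2. Inner `except` is skipped.
3. Inner try completes normally; outer `except` is skipped.
Result: [5]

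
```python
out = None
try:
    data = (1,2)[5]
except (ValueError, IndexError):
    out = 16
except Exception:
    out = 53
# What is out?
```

Step-by-step execution trace:
1. `data = (1,2)[5]` raises IndexError.
2. `except (ValueError, IndexError)` matches (IndexError is in the tuple) → out = 16.
3. `except Exception` is not reached.
Result: 16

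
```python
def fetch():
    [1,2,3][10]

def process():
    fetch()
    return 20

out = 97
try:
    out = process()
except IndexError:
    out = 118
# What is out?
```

Step-by-step execution trace:
1. out starts at 97.
2. try: `process()` calls `fetch()`.
3. `fetch()` evaluates `[1,2,3][10]`, which raises IndexError; it propagates through process (uncaught).
4. `return 20` in process is not reached; the assignment to out does not complete.
5. `except IndexError` matches → out = 118.
Result: 118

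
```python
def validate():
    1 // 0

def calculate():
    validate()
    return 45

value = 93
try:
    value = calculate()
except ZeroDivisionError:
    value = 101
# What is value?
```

Step-by-step execution trace:
1. value starts at 93.
2. try: `calculate()` calls `validate()`.
3. `validate()` evaluates `1 // 0`, which raises ZeroDivisionError; it propagates through calculate (uncaught).
4. `return 45` in calculate is not reached; the assignment to value does not complete.
5. `except ZeroDivisionError` matches → value = 101.
Result: 101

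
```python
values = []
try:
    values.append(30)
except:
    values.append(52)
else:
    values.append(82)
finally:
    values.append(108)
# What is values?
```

Step-by-step execution trace:
1. try: `values.append(30)` → values = [30]. No exception raised.
2. `except` is skipped.
3. `else` runs: `values.append(82)` → values = [30, 82].
4. `finally` always runs: `values.append(108)` → values = [30, 82, 108].
Result: [30, 82, 108]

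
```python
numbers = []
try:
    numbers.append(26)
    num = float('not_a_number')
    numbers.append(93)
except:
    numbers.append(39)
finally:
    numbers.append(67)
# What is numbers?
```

Step-by-step execution trace:
1. try: `numbers.append(26)` → numbers = [26].
2. `num = float('not_a_number')` raises ValueError; `numbers.append(93)` is not reached.
3. bare `except` matches → `numbers.append(39)` → numbers = [26, 39].
4. finally always runs: `numbers.append(67)` → numbers = [26, 39, 67].
Result: [26, 39, 67]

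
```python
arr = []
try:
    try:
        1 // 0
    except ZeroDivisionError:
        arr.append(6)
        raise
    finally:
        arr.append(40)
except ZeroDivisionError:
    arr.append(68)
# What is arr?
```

Step-by-step execution trace:
1. Inner try: `1 // 0` raises ZeroDivisionError.
2. Inner `except ZeroDivisionError` matches → `arr.append(6)` → arr = [6].
3. bare `raise` re-raises ZeroDivisionError.
4. Inner `finally` runs during unwinding: `arr.append(40)` → arr = [6, 40].
5. Outer `except ZeroDivisionError` matches → `arr.append(68)` → arr = [6, 40, 68].
Result: [6, 40, 68]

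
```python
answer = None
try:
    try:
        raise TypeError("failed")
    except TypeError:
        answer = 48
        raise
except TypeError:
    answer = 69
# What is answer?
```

Step-by-step execution trace:
1. Inner try: `raise TypeError("failed")` raises TypeError.
2. Inner `except TypeError` matches → answer = 48.
3. bare `raise` re-raises the same TypeError.
4. Outer `except TypeError` matches → answer = 69.
Result: 69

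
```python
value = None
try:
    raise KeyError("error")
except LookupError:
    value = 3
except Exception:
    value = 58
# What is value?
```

Step-by-step execution trace:
1. `raise KeyError(...)` raises KeyError.
2. `except LookupError` matches (KeyError is a subclass of LookupError) → value = 3.
3. `except Exception` is not reached.
Result: 3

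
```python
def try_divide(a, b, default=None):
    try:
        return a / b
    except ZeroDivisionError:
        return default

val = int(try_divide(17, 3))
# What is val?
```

Step-by-step execution trace:
1. `try_divide(17, 3)` enters try: `return 17 / 3` → returns 5.666666666666667. No exception raised.
2. `except ZeroDivisionError` is skipped.
3. `int(5.666666666666667)` → 5 → val = 5.
Result: 5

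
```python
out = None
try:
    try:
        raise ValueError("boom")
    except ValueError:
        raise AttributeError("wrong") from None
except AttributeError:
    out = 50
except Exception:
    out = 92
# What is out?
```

Step-by-step execution trace:
1. Inner try raises ValueError; inner `except ValueError` catches it.
2. `raise AttributeError(...) from None` raises AttributeError (from None suppresses __context__, but the active exception is still AttributeError).
3. Outer `except AttributeError` matches → out = 50.
4. `except Exception` is not reached.
Result: 50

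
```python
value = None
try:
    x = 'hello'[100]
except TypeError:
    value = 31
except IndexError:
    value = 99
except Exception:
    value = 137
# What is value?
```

Step-by-step execution trace:
1. `x = 'hello'[100]` raises IndexError.
2. `except TypeError` does not match IndexError; skipped.
3. `except IndexError` matches → value = 99.
4. Remaining except clauses are skipped.
Result: 99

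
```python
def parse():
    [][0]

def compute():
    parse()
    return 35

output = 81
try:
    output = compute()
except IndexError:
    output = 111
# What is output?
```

Step-by-step execution trace:
1. output starts at 81.
2. try: `compute()` calls `parse()`.
3. `parse()` evaluates `[][0]`, which raises IndexError; it propagates through compute (uncaught).
4. `return 35` in compute is not reached; the assignment to output does not complete.
5. `except IndexError` matches → output = 111.
Result: 111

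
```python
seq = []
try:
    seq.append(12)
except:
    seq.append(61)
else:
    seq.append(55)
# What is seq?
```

Step-by-step execution trace:
1. try: `seq.append(12)` → seq = [12]. No exception raised.
2. `except` is skipped.
3. `else` runs (try completed without exception): `seq.append(55)` → seq = [12, 55].
Result: [12, 55]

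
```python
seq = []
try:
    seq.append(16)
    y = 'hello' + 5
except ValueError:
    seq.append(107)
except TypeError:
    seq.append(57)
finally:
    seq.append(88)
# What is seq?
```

Step-by-step execution trace:
1. try: `seq.append(16)` → seq = [16].
2. `y = 'hello' + 5` raises TypeError.
3. `except ValueError` does not match TypeError; skipped.
4. `except TypeError` matches → `seq.append(57)` → seq = [16, 57].
5. finally always runs: `seq.append(88)` → seq = [16, 57, 88].
Result: [16, 57, 88]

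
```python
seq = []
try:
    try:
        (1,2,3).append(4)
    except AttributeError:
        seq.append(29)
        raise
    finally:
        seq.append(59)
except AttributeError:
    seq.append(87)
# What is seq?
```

Step-by-step execution trace:
1. Inner try: `(1,2,3).append(4)` raises AttributeError.
2. Inner `except AttributeError` matches → `seq.append(29)` → seq = [29].
3. bare `raise` re-raises AttributeError.
4. Inner `finally` runs during unwinding: `seq.append(59)` → seq = [29, 59].
5. Outer `except AttributeError` matches → `seq.append(87)` → seq = [29, 59, 87].
Result: [29, 59, 87]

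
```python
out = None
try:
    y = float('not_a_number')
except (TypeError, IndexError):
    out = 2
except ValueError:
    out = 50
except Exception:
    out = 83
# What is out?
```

Step-by-step execution trace:
1. `y = float('not_a_number')` raises ValueError.
2. `except (TypeError, IndexError)` does not match ValueError; skipped.
3. `except ValueError` matches (exact type match) → out = 50.
4. `except Exception` is not reached.
Result: 50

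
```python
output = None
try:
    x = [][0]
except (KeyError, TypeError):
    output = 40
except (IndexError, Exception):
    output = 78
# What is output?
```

Step-by-step execution trace:
1. `x = [][0]` raises IndexError.
2. `except (KeyError, TypeError)` does not match IndexError; skipped.
3. `except (IndexError, Exception)` matches (IndexError is in the tuple) → output = 78.
Result: 78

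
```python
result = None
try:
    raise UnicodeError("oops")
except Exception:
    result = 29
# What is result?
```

Step-by-step execution trace:
1. `raise UnicodeError(...)` raises UnicodeError.
2. `except Exception` matches (UnicodeError is a subclass of Exception) → result = 29.
Result: 29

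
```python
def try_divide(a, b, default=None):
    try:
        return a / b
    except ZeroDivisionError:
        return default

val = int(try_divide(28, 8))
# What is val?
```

Step-by-step execution trace:
1. `try_divide(28, 8)` enters try: `return 28 / 8` → returns 3.5. No exception raised.
2. `except ZeroDivisionError` is skipped.
3. `int(3.5)` → 3 → val = 3.
Result: 3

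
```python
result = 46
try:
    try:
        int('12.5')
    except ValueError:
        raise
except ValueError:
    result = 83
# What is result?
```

Step-by-step execution trace:
1. Inner try: `int('12.5')` raises ValueError.
2. Inner `except ValueError` matches; bare `raise` re-raises the same ValueError.
3. Outer `except ValueError` matches → result = 83.
Result: 83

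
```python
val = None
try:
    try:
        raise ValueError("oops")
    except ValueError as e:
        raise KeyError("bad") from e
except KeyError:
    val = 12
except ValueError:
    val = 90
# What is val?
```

Step-by-step execution trace:
1. Inner try raises ValueError; inner `except ValueError as e` catches it.
2. `raise KeyError(...) from e` raises KeyError (ValueError is attached as __cause__, but only KeyError is active).
3. Outer `except KeyError` matches → val = 12.
4. `except ValueError` is not reached.
Result: 12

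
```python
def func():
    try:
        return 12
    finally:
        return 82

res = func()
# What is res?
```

Step-by-step execution trace:
1. `func()` enters try: `return 12` sets pending return value 12.
2. Before returning, `finally: return 82` runs and overrides the pending return.
3. func() returns 82 → res = 82.
Result: 82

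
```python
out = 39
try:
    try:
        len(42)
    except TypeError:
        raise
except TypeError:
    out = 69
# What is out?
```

Step-by-step execution trace:
1. Inner try: `len(42)` raises TypeError.
2. Inner `except TypeError` matches; bare `raise` re-raises the same TypeError.
3. Outer `except TypeError` matches → out = 69.
Result: 69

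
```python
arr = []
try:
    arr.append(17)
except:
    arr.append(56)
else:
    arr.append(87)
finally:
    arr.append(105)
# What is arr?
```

Step-by-step execution trace:
1. try: `arr.append(17)` → arr = [17]. No exception raised.
2. `except` is skipped.
3. `else` runs: `arr.append(87)` → arr = [17, 87].
4. `finally` always runs: `arr.append(105)` → arr = [17, 87, 105].
Result: [17, 87, 105]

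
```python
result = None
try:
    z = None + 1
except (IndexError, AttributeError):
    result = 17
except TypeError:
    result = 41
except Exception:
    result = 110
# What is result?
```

Step-by-step execution trace:
1. `z = None + 1` raises TypeError.
2. `except (IndexError, AttributeError)` does not match TypeError; skipped.
3. `except TypeError` matches (exact type match) → result = 41.
4. `except Exception` is not reached.
Result: 41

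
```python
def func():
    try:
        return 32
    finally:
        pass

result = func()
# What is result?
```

Step-by-step execution trace:
1. `func()` enters try: `return 32` sets pending return value 32.
2. Before returning, `finally: pass` runs (no effect).
3. func() returns 32 → result = 32.
Result: 32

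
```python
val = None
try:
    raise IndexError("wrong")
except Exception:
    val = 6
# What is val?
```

Step-by-step execution trace:
1. `raise IndexError(...)` raises IndexError.
2. `except Exception` matches (IndexError is a subclass of Exception) → val = 6.
Result: 6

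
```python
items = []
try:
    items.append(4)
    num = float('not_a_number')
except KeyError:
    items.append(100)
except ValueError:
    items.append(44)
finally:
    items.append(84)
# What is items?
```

Step-by-step execution trace:
1. try: `items.append(4)` → items = [4].
2. `num = float('not_a_number')` raises ValueError.
3. `except KeyError` does not match ValueError; skipped.
4. `except ValueError` matches → `items.append(44)` → items = [4, 44].
5. finally always runs: `items.append(84)` → items = [4, 44, 84].
Result: [4, 44, 84]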